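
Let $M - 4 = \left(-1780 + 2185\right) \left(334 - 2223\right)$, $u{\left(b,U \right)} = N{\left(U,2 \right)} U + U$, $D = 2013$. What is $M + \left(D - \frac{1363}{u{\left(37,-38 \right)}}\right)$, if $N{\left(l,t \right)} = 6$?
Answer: $- \frac{202964085}{266} \approx -7.6302 \cdot 10^{5}$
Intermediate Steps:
$u{\left(b,U \right)} = 7 U$ ($u{\left(b,U \right)} = 6 U + U = 7 U$)
$M = -765041$ ($M = 4 + \left(-1780 + 2185\right) \left(334 - 2223\right) = 4 + 405 \left(-1889\right) = 4 - 765045 = -765041$)
$M + \left(D - \frac{1363}{u{\left(37,-38 \right)}}\right) = -765041 + \left(2013 - \frac{1363}{7 \left(-38\right)}\right) = -765041 + \left(2013 - \frac{1363}{-266}\right) = -765041 + \left(2013 - 1363 \left(- \frac{1}{266}\right)\right) = -765041 + \left(2013 - - \frac{1363}{266}\right) = -765041 + \left(2013 + \frac{1363}{266}\right) = -765041 + \frac{536821}{266} = - \frac{202964085}{266}$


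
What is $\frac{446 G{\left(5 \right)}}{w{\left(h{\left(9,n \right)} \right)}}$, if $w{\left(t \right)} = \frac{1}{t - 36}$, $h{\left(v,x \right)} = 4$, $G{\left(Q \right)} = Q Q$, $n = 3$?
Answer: $-356800$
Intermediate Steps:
$G{\left(Q \right)} = Q^{2}$
$w{\left(t \right)} = \frac{1}{-36 + t}$
$\frac{446 G{\left(5 \right)}}{w{\left(h{\left(9,n \right)} \right)}} = \frac{446 \cdot 5^{2}}{\frac{1}{-36 + 4}} = \frac{446 \cdot 25}{\frac{1}{-32}} = \frac{11150}{- \frac{1}{32}} = 11150 \left(-32\right) = -356800$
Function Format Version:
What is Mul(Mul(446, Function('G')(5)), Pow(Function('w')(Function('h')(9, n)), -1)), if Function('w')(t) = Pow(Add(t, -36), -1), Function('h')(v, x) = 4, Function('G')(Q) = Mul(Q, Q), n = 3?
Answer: -356800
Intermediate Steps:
Function('G')(Q) = Pow(Q, 2)
Function('w')(t) = Pow(Add(-36, t), -1)
Mul(Mul(446, Function('G')(5)), Pow(Function('w')(Function('h')(9, n)), -1)) = Mul(Mul(446, Pow(5, 2)), Pow(Pow(Add(-36, 4), -1), -1)) = Mul(Mul(446, 25), Pow(Pow(-32, -1), -1)) = Mul(11150, Pow(Rational(-1, 32), -1)) = Mul(11150, -32) = -356800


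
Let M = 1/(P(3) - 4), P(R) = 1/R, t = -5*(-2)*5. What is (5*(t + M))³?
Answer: 20458415375/1331 ≈ 1.5371e+7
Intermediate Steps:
t = 50 (t = 10*5 = 50)
P(R) = 1/R
M = -3/11 (M = 1/(1/3 - 4) = 1/(⅓ - 4) = 1/(-11/3) = -3/11 ≈ -0.27273)
(5*(t + M))³ = (5*(50 - 3/11))³ = (5*(547/11))³ = (2735/11)³ = 20458415375/1331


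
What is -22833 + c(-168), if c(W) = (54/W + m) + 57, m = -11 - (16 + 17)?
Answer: -638969/28 ≈ -22820.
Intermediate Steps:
m = -44 (m = -11 - 1*33 = -11 - 33 = -44)
c(W) = 13 + 54/W (c(W) = (54/W - 44) + 57 = (-44 + 54/W) + 57 = 13 + 54/W)
-22833 + c(-168) = -22833 + (13 + 54/(-168)) = -22833 + (13 + 54*(-1/168)) = -22833 + (13 - 9/28) = -22833 + 355/28 = -638969/28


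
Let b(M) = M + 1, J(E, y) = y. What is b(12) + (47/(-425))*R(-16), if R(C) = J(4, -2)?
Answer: 5619/425 ≈ 13.221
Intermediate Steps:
R(C) = -2
b(M) = 1 + M
b(12) + (47/(-425))*R(-16) = (1 + 12) + (47/(-425))*(-2) = 13 + (47*(-1/425))*(-2) = 13 - 47/425*(-2) = 13 + 94/425 = 5619/425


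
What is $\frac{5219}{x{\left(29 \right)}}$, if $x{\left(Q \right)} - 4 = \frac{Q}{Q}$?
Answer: $\frac{5219}{5} \approx 1043.8$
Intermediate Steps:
$x{\left(Q \right)} = 5$ ($x{\left(Q \right)} = 4 + \frac{Q}{Q} = 4 + 1 = 5$)
$\frac{5219}{x{\left(29 \right)}} = \frac{5219}{5}$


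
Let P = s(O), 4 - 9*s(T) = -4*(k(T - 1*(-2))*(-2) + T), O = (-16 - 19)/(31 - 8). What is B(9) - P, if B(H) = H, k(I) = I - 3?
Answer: 1447/207 ≈ 6.9903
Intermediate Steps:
O = -35/23 ≈ -1.5217
k(I) = -3 + I
s(T) = 4/3 - 4*T/9 (s(T) = 4/9 - (-4)*((-3 + (T - 1*(-2)))*(-2) + T)/9 = 4/9 - (-4)*((-3 + (T + 2))*(-2) + T)/9 = 4/9 - (-4)*((-3 + (2 + T))*(-2) + T)/9 = 4/9 - (-4)*((-1 + T)*(-2) + T)/9 = 4/9 - (-4)*((2 - 2*T) + T)/9 = 4/9 - (-4)*(2 - T)/9 = 4/9 - (-8 + 4*T)/9 = 4/9 + (8/9 - 4*T/9) = 4/3 - 4*T/9)
P = 416/207 (P = 4/3 - 4/9*(-35/23) = 4/3 + 140/207 = 416/207 ≈ 2.0097)
B(9) - P = 9 - 1*416/207 = 9 - 416/207 = 1447/207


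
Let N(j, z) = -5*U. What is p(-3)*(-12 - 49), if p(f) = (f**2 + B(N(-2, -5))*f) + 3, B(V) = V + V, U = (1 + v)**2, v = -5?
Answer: -30012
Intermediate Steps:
U = 16 (U = (1 - 5)**2 = (-4)**2 = 16)
N(j, z) = -80 (N(j, z) = -5*16 = -80)
B(V) = 2*V
p(f) = 3 + f**2 - 160*f (p(f) = (f**2 + (2*(-80))*f) + 3 = (f**2 - 160*f) + 3 = 3 + f**2 - 160*f)
p(-3)*(-12 - 49) = (3 + (-3)**2 - 160*(-3))*(-12 - 49) = (3 + 9 + 480)*(-61) = 492*(-61) = -30012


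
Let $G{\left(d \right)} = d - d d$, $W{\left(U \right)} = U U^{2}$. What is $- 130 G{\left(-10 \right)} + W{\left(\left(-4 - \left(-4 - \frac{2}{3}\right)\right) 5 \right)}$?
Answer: $\frac{387100}{27} \approx 14337.0$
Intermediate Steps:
$W{\left(U \right)} = U^{3}$
$G{\left(d \right)} = d - d^{2}$
$- 130 G{\left(-10 \right)} + W{\left(\left(-4 - \left(-4 - \frac{2}{3}\right)\right) 5 \right)} = - 130 \left(- 10 \left(1 - -10\right)\right) + \left(\left(-4 - \left(-4 - \frac{2}{3}\right)\right) 5\right)^{3} = - 130 \left(- 10 \left(1 + 10\right)\right) + \left(\left(-4 - - \frac{14}{3}\right) 5\right)^{3} = - 130 \left(\left(-10\right) 11\right) + \left(\left(-4 + \left(4 + \frac{2}{3}\right)\right) 5\right)^{3} = \left(-130\right) \left(-110\right) + \left(\left(-4 + \frac{14}{3}\right) 5\right)^{3} = 14300 + \left(\frac{2}{3} \cdot 5\right)^{3} = 14300 + \left(\frac{10}{3}\right)^{3} = 14300 + \frac{1000}{27} = \frac{387100}{27}$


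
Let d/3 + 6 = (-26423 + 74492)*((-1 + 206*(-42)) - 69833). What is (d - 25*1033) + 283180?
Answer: -11317973265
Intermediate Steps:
d = -11318230620 (d = -18 + 3*((-26423 + 74492)*((-1 + 206*(-42)) - 69833)) = -18 + 3*(48069*((-1 - 8652) - 69833)) = -18 + 3*(48069*(-8653 - 69833)) = -18 + 3*(48069*(-78486)) = -18 + 3*(-3772743534) = -18 - 11318230602 = -11318230620)
(d - 25*1033) + 283180 = (-11318230620 - 25*1033) + 283180 = (-11318230620 - 25825) + 283180 = -11318256445 + 283180 = -11317973265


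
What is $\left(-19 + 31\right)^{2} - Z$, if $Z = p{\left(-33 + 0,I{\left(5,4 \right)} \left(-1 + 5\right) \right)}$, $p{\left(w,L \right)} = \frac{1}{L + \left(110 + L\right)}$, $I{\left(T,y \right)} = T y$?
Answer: $\frac{38879}{270} \approx 144.0$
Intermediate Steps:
$p{\left(w,L \right)} = \frac{1}{110 + 2 L}$
$Z = \frac{1}{270}$ ($Z = \frac{1}{2 \left(55 + 5 \cdot 4 \left(-1 + 5\right)\right)} = \frac{1}{2 \left(55 + 20 \cdot 4\right)} = \frac{1}{2 \left(55 + 80\right)} = \frac{1}{2 \cdot 135} = \frac{1}{2} \cdot \frac{1}{135} = \frac{1}{270} \approx 0.0037037$)
$\left(-19 + 31\right)^{2} - Z = \left(-19 + 31\right)^{2} - \frac{1}{270} = 12^{2} - \frac{1}{270} = 144 - \frac{1}{270} = \frac{38879}{270}$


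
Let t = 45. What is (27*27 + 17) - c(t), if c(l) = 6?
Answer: 740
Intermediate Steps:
(27*27 + 17) - c(t) = (27*27 + 17) - 1*6 = (729 + 17) - 6 = 746 - 6 = 740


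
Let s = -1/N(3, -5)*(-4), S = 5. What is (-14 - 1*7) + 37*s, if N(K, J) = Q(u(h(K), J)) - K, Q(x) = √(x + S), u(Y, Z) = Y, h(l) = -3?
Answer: -591/7 - 148*√2/7 ≈ -114.33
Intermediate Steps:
Q(x) = √(5 + x) (Q(x) = √(x + 5) = √(5 + x))
N(K, J) = √2 - K (N(K, J) = √(5 - 3) - K = √2 - K)
s = 4/(-3 + √2) (s = -1/(√2 - 1*3)*(-4) = -1/(√2 - 3)*(-4) = -1/(-3 + √2)*(-4) = 4/(-3 + √2) ≈ -2.5224)
(-14 - 1*7) + 37*s = (-14 - 1*7) + 37*(-12/7 - 4*√2/7) = (-14 - 7) + (-444/7 - 148*√2/7) = -21 + (-444/7 - 148*√2/7) = -591/7 - 148*√2/7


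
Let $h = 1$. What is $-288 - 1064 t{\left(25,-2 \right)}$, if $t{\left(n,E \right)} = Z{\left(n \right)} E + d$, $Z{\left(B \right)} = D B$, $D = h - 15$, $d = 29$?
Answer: $-775944$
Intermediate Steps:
$D = -14$ ($D = 1 - 15 = -14$)
$Z{\left(B \right)} = - 14 B$
$t{\left(n,E \right)} = 29 - 14 E n$ ($t{\left(n,E \right)} = - 14 n E + 29 = - 14 E n + 29 = 29 - 14 E n$)
$-288 - 1064 t{\left(25,-2 \right)} = -288 - 1064 \left(29 - \left(-28\right) 25\right) = -288 - 1064 \left(29 + 700\right) = -288 - 775656 = -775944$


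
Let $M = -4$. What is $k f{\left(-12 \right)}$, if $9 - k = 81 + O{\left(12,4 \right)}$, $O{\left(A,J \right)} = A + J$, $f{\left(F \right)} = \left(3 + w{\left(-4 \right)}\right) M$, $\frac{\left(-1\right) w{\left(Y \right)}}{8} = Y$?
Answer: $12320$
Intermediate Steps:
$w{\left(Y \right)} = - 8 Y$
$f{\left(F \right)} = -140$ ($f{\left(F \right)} = \left(3 - -32\right) \left(-4\right) = \left(3 + 32\right) \left(-4\right) = 35 \left(-4\right) = -140$)
$k = -88$ ($k = 9 - \left(81 + \left(12 + 4\right)\right) = 9 - \left(81 + 16\right) = 9 - 97 = -88$)
$k f{\left(-12 \right)} = \left(-88\right) \left(-140\right) = 12320$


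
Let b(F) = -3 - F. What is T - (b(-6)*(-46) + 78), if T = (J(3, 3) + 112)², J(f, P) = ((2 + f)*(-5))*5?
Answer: 229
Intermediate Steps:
J(f, P) = -50 - 25*f (J(f, P) = (-10 - 5*f)*5 = -50 - 25*f)
T = 169 (T = ((-50 - 25*3) + 112)² = ((-50 - 75) + 112)² = (-125 + 112)² = (-13)² = 169)
T - (b(-6)*(-46) + 78) = 169 - ((-3 - 1*(-6))*(-46) + 78) = 169 - ((-3 + 6)*(-46) + 78) = 169 - (3*(-46) + 78) = 169 - (-138 + 78) = 169 - 1*(-60) = 169 + 60 = 229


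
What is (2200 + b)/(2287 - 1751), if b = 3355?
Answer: 5555/536 ≈ 10.364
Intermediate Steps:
(2200 + b)/(2287 - 1751) = (2200 + 3355)/(2287 - 1751) = 5555/536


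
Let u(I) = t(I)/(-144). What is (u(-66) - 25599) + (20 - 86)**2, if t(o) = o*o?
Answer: -85093/4 ≈ -21273.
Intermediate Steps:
t(o) = o**2
u(I) = -I**2/144 (u(I) = I**2/(-144) = I**2*(-1/144) = -I**2/144)
(u(-66) - 25599) + (20 - 86)**2 = (-1/144*(-66)**2 - 25599) + (20 - 86)**2 = (-1/144*4356 - 25599) + (-66)**2 = (-121/4 - 25599) + 4356 = -102517/4 + 4356 = -85093/4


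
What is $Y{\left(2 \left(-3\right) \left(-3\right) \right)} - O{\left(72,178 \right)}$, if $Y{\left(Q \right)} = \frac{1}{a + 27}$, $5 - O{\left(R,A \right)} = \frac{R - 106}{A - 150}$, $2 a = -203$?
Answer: $- \frac{12991}{2086} \approx -6.2277$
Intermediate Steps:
$a = - \frac{203}{2}$ ($a = \frac{1}{2} \left(-203\right) = - \frac{203}{2} \approx -101.5$)
$O{\left(R,A \right)} = 5 - \frac{-106 + R}{-150 + A}$ ($O{\left(R,A \right)} = 5 - \frac{R - 106}{A - 150} = 5 - \frac{-106 + R}{-150 + A}$)
$Y{\left(Q \right)} = - \frac{2}{149}$ ($Y{\left(Q \right)} = \frac{1}{- \frac{203}{2} + 27} = \frac{1}{- \frac{149}{2}} = - \frac{2}{149}$)
$Y{\left(2 \left(-3\right) \left(-3\right) \right)} - O{\left(72,178 \right)} = - \frac{2}{149} - \frac{-644 - 72 + 5 \cdot 178}{-150 + 178} = - \frac{2}{149} - \frac{-644 - 72 + 890}{28} = - \frac{2}{149} - \frac{1}{28} \cdot 174 = - \frac{2}{149} - \frac{87}{14} = - \frac{12991}{2086}$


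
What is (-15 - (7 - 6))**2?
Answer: 256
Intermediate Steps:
(-15 - (7 - 6))**2 = (-15 - 1*1)**2 = (-15 - 1)**2 = (-16)**2 = 256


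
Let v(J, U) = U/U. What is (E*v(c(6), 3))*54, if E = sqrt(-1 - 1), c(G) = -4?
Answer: 54*I*sqrt(2) ≈ 76.368*I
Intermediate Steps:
v(J, U) = 1
E = I*sqrt(2) (E = sqrt(-2) = I*sqrt(2) ≈ 1.4142*I)
(E*v(c(6), 3))*54 = ((I*sqrt(2))*1)*54 = (I*sqrt(2))*54 = 54*I*sqrt(2)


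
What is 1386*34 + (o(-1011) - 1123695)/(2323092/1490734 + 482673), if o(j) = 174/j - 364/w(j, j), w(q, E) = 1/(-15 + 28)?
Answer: 5713142688470629937/121242384699969 ≈ 47122.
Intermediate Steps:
w(q, E) = 1/13
o(j) = -4732 + 174/j (o(j) = 174/j - 364/1/13 = 174/j - 364*13 = 174/j - 4732 = -4732 + 174/j)
1386*34 + (o(-1011) - 1123695)/(2323092/1490734 + 482673) = 1386*34 + ((-4732 + 174/(-1011)) - 1123695)/(2323092/1490734 + 482673) = 47124 + ((-4732 + 174*(-1/1011)) - 1123695)/(2323092*(1/1490734) + 482673) = 47124 + ((-4732 - 58/337) - 1123695)/(1161546/745367 + 482673) = 47124 + (-1594742/337 - 1123695)/(359769687537/745367) = 47124 - 380279957/337*745367/359769687537 = 47124 - 283448130709219/121242384699969 = 5713142688470629937/121242384699969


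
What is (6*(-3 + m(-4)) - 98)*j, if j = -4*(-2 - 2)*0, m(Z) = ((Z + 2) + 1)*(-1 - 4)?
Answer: 0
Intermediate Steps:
m(Z) = -15 - 5*Z (m(Z) = ((2 + Z) + 1)*(-5) = (3 + Z)*(-5) = -15 - 5*Z)
j = 0 (j = -(-16)*0 = -4*0 = 0)
(6*(-3 + m(-4)) - 98)*j = (6*(-3 + (-15 - 5*(-4))) - 98)*0 = (6*(-3 + (-15 + 20)) - 98)*0 = (6*(-3 + 5) - 98)*0 = (6*2 - 98)*0 = (12 - 98)*0 = -86*0 = 0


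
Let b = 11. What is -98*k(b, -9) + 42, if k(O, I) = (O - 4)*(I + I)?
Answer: 12390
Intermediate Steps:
k(O, I) = 2*I*(-4 + O) (k(O, I) = (-4 + O)*(2*I) = 2*I*(-4 + O))
-98*k(b, -9) + 42 = -196*(-9)*(-4 + 11) + 42 = -196*(-9)*7 + 42 = -98*(-126) + 42 = 12348 + 42 = 12390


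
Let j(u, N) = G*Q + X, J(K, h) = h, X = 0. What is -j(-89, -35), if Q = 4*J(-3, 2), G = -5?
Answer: 40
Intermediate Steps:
Q = 8 (Q = 4*2 = 8)
j(u, N) = -40 (j(u, N) = -5*8 + 0 = -40 + 0 = -40)
-j(-89, -35) = -1*(-40) = 40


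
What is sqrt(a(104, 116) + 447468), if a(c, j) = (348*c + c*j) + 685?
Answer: sqrt(496409) ≈ 704.56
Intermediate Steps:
a(c, j) = 685 + 348*c + c*j
sqrt(a(104, 116) + 447468) = sqrt((685 + 348*104 + 104*116) + 447468) = sqrt((685 + 36192 + 12064) + 447468) = sqrt(48941 + 447468) = sqrt(496409)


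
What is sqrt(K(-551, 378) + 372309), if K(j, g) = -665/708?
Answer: sqrt(46656156939)/354 ≈ 610.17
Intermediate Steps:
K(j, g) = -665/708 (K(j, g) = -665*1/708 = -665/708)
sqrt(K(-551, 378) + 372309) = sqrt(-665/708 + 372309) = sqrt(263594107/708) = sqrt(46656156939)/354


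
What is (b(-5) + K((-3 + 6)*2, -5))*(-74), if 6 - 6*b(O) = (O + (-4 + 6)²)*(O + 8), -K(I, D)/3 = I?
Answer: 1221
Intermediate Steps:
K(I, D) = -3*I
b(O) = 1 - (4 + O)*(8 + O)/6 (b(O) = 1 - (O + (-4 + 6)²)*(O + 8)/6 = 1 - (O + 2²)*(8 + O)/6 = 1 - (O + 4)*(8 + O)/6 = 1 - (4 + O)*(8 + O)/6)
(b(-5) + K((-3 + 6)*2, -5))*(-74) = ((-13/3 - 2*(-5) - ⅙*(-5)²) - 3*(-3 + 6)*2)*(-74) = ((-13/3 + 10 - ⅙*25) - 9*2)*(-74) = ((-13/3 + 10 - 25/6) - 3*6)*(-74) = (3/2 - 18)*(-74) = -33/2*(-74) = 1221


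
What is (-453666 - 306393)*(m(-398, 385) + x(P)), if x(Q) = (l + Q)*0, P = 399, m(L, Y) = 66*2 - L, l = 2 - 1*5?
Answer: -402831270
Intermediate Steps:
l = -3 (l = 2 - 5 = -3)
m(L, Y) = 132 - L
x(Q) = 0 (x(Q) = (-3 + Q)*0 = 0)
(-453666 - 306393)*(m(-398, 385) + x(P)) = (-453666 - 306393)*((132 - 1*(-398)) + 0) = -760059*((132 + 398) + 0) = -760059*(530 + 0) = -760059*530 = -402831270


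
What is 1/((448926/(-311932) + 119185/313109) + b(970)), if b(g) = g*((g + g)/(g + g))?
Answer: 48834358294/47317634967423 ≈ 0.0010321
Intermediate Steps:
b(g) = g (b(g) = g*((2*g)/((2*g))) = g*((2*g)*(1/(2*g))) = g*1 = g)
1/((448926/(-311932) + 119185/313109) + b(970)) = 1/((448926/(-311932) + 119185/313109) + 970) = 1/((448926*(-1/311932) + 119185*(1/313109)) + 970) = 1/((-224463/155966 + 119185/313109) + 970) = 1/(-51692577757/48834358294 + 970) = 1/(47317634967423/48834358294) = 48834358294/47317634967423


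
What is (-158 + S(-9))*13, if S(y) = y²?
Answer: -1001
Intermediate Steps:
(-158 + S(-9))*13 = (-158 + (-9)²)*13 = (-158 + 81)*13 = -77*13 = -1001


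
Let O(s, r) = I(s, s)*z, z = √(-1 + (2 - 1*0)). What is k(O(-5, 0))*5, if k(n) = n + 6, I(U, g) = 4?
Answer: 50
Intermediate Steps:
z = 1 (z = √(-1 + (2 + 0)) = √(-1 + 2) = √1 = 1)
O(s, r) = 4 (O(s, r) = 4*1 = 4)
k(n) = 6 + n
k(O(-5, 0))*5 = (6 + 4)*5 = 10*5 = 50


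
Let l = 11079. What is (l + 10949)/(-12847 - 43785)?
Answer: -5507/14158 ≈ -0.38897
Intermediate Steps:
(l + 10949)/(-12847 - 43785) = (11079 + 10949)/(-12847 - 43785) = 22028/(-56632) = 22028*(-1/56632) = -5507/14158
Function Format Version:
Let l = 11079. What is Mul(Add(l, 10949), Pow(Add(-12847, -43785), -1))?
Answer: Rational(-5507, 14158) ≈ -0.38897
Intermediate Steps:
Mul(Add(l, 10949), Pow(Add(-12847, -43785), -1)) = Mul(Add(11079, 10949), Pow(Add(-12847, -43785), -1)) = Mul(22028, Pow(-56632, -1)) = Mul(22028, Rational(-1, 56632)) = Rational(-5507, 14158)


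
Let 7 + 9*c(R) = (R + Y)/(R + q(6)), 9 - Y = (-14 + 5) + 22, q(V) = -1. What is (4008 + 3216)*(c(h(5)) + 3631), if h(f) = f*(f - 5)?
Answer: 26227936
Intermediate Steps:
h(f) = f*(-5 + f)
Y = -4 (Y = 9 - ((-14 + 5) + 22) = 9 - (-9 + 22) = 9 - 1*13 = 9 - 13 = -4)
c(R) = -7/9 + (-4 + R)/(9*(-1 + R)) (c(R) = -7/9 + ((R - 4)/(R - 1))/9 = -7/9 + ((-4 + R)/(-1 + R))/9 = -7/9 + (-4 + R)/(9*(-1 + R)))
(4008 + 3216)*(c(h(5)) + 3631) = (4008 + 3216)*((1 - 10*(-5 + 5))/(3*(-1 + 5*(-5 + 5))) + 3631) = 7224*((1 - 10*0)/(3*(-1 + 5*0)) + 3631) = 7224*((1 - 2*0)/(3*(-1 + 0)) + 3631) = 7224*((⅓)*(1 + 0)/(-1) + 3631) = 7224*((⅓)*(-1)*1 + 3631) = 7224*(-⅓ + 3631) = 7224*(10892/3) = 26227936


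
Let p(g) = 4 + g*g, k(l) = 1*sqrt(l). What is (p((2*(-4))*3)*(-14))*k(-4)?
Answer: -16240*I ≈ -16240.0*I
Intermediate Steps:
k(l) = sqrt(l)
p(g) = 4 + g**2
(p((2*(-4))*3)*(-14))*k(-4) = ((4 + ((2*(-4))*3)**2)*(-14))*sqrt(-4) = ((4 + (-8*3)**2)*(-14))*(2*I) = ((4 + (-24)**2)*(-14))*(2*I) = ((4 + 576)*(-14))*(2*I) = (580*(-14))*(2*I) = -16240*I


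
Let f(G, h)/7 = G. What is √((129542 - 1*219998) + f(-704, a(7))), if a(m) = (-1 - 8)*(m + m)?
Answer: 2*I*√23846 ≈ 308.84*I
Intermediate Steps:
a(m) = -18*m
f(G, h) = 7*G
√((129542 - 1*219998) + f(-704, a(7))) = √((129542 - 1*219998) + 7*(-704)) = √((129542 - 219998) - 4928) = √(-90456 - 4928) = √(-95384) = 2*I*√23846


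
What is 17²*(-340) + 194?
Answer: -98066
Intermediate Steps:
17²*(-340) + 194 = 289*(-340) + 194 = -98260 + 194 = -98066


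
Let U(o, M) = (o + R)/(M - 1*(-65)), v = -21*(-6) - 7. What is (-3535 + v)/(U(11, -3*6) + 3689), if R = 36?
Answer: -1708/1845 ≈ -0.92575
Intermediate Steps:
v = 119 (v = 126 - 7 = 119)
U(o, M) = (36 + o)/(65 + M) (U(o, M) = (o + 36)/(M - 1*(-65)) = (36 + o)/(M + 65) = (36 + o)/(65 + M))
(-3535 + v)/(U(11, -3*6) + 3689) = (-3535 + 119)/((36 + 11)/(65 - 3*6) + 3689) = -3416/(47/(65 - 18) + 3689) = -3416/(47/47 + 3689) = -3416/((1/47)*47 + 3689) = -3416/(1 + 3689) = -3416/3690 = -3416*1/3690 = -1708/1845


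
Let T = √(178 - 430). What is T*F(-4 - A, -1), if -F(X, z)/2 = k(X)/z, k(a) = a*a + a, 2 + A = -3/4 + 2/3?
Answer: 253*I*√7/12 ≈ 55.781*I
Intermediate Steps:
A = -25/12 (A = -2 + (-3/4 + 2/3) = -2 + (-3*¼ + 2*(⅓)) = -2 + (-¾ + ⅔) = -2 - 1/12 = -25/12 ≈ -2.0833)
k(a) = a + a² (k(a) = a² + a = a + a²)
F(X, z) = -2*X*(1 + X)/z
T = 6*I*√7 (T = √(-252) = 6*I*√7 ≈ 15.875*I)
T*F(-4 - A, -1) = (6*I*√7)*(-2*(-4 - 1*(-25/12))*(1 + (-4 - 1*(-25/12)))/(-1)) = (6*I*√7)*(-2*(-4 + 25/12)*(-1)*(1 + (-4 + 25/12))) = (6*I*√7)*(-2*(-23/12)*(-1)*(1 - 23/12)) = (6*I*√7)*(-2*(-23/12)*(-1)*(-11/12)) = (6*I*√7)*(253/72) = 253*I*√7/12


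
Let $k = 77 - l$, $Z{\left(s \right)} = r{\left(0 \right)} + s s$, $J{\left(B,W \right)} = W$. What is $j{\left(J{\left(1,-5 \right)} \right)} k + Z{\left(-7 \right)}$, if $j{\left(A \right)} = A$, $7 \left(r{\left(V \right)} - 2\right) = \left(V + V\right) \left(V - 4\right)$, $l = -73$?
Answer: $-699$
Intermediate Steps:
$r{\left(V \right)} = 2 + \frac{2 V \left(-4 + V\right)}{7}$ ($r{\left(V \right)} = 2 + \frac{\left(V + V\right) \left(V - 4\right)}{7} = 2 + \frac{2 V \left(-4 + V\right)}{7}$)
$Z{\left(s \right)} = 2 + s^{2}$ ($Z{\left(s \right)} = \left(2 - 0 + \frac{2 \cdot 0^{2}}{7}\right) + s s = \left(2 + 0 + \frac{2}{7} \cdot 0\right) + s^{2} = \left(2 + 0 + 0\right) + s^{2} = 2 + s^{2}$)
$k = 150$ ($k = 77 - -73 = 77 + 73 = 150$)
$j{\left(J{\left(1,-5 \right)} \right)} k + Z{\left(-7 \right)} = \left(-5\right) 150 + \left(2 + \left(-7\right)^{2}\right) = -750 + \left(2 + 49\right) = -750 + 51 = -699$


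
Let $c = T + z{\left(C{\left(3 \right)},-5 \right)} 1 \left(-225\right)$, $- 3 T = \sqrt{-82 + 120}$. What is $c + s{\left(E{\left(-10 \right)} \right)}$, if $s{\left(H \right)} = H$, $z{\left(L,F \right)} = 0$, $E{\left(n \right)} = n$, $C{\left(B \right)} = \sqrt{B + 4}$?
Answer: $-10 - \frac{\sqrt{38}}{3} \approx -12.055$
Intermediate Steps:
$C{\left(B \right)} = \sqrt{4 + B}$
$T = - \frac{\sqrt{38}}{3}$ ($T = - \frac{\sqrt{-82 + 120}}{3} = - \frac{\sqrt{38}}{3} \approx -2.0548$)
$c = - \frac{\sqrt{38}}{3}$ ($c = - \frac{\sqrt{38}}{3} + 0 \cdot 1 \left(-225\right) = - \frac{\sqrt{38}}{3} + 0 \left(-225\right) = - \frac{\sqrt{38}}{3} + 0 = - \frac{\sqrt{38}}{3} \approx -2.0548$)
$c + s{\left(E{\left(-10 \right)} \right)} = - \frac{\sqrt{38}}{3} - 10 = -10 - \frac{\sqrt{38}}{3}$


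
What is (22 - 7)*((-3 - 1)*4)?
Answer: -240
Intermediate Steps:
(22 - 7)*((-3 - 1)*4) = 15*(-4*4) = 15*(-16) = -240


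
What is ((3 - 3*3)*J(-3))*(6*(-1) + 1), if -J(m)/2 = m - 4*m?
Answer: -540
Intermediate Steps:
J(m) = 6*m (J(m) = -2*(m - 4*m) = -(-6)*m = 6*m)
((3 - 3*3)*J(-3))*(6*(-1) + 1) = ((3 - 3*3)*(6*(-3)))*(6*(-1) + 1) = ((3 - 9)*(-18))*(-6 + 1) = -6*(-18)*(-5) = 108*(-5) = -540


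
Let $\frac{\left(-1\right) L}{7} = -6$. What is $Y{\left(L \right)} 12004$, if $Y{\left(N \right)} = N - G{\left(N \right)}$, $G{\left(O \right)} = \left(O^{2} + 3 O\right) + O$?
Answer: $-22687560$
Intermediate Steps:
$L = 42$ ($L = \left(-7\right) \left(-6\right) = 42$)
$G{\left(O \right)} = O^{2} + 4 O$
$Y{\left(N \right)} = N - N \left(4 + N\right)$
$Y{\left(L \right)} 12004 = 42 \left(-3 - 42\right) 12004 = 42 \left(-45\right) 12004 = \left(-1890\right) 12004 = -22687560$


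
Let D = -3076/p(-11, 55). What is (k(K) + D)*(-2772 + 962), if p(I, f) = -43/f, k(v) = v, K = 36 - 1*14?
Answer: -307928060/43 ≈ -7.1611e+6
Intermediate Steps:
K = 22 (K = 36 - 14 = 22)
D = 169180/43 (D = -3076/((-43/55)) = -3076/((-43*1/55)) = -3076/(-43/55) = -3076*(-55/43) = 169180/43 ≈ 3934.4)
(k(K) + D)*(-2772 + 962) = (22 + 169180/43)*(-2772 + 962) = (170126/43)*(-1810) = -307928060/43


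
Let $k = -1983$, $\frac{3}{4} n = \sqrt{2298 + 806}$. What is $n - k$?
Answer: $1983 + \frac{16 \sqrt{194}}{3} \approx 2057.3$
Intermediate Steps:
$n = \frac{16 \sqrt{194}}{3}$ ($n = \frac{4 \sqrt{2298 + 806}}{3} = \frac{4 \sqrt{3104}}{3} = \frac{4 \cdot 4 \sqrt{194}}{3} = \frac{16 \sqrt{194}}{3} \approx 74.285$)
$n - k = \frac{16 \sqrt{194}}{3} - -1983 = \frac{16 \sqrt{194}}{3} + 1983 = 1983 + \frac{16 \sqrt{194}}{3}$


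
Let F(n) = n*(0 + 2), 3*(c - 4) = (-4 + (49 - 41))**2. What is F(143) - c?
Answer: 830/3 ≈ 276.67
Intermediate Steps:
c = 28/3 (c = 4 + (-4 + (49 - 41))**2/3 = 4 + (-4 + 8)**2/3 = 4 + (1/3)*4**2 = 4 + (1/3)*16 = 4 + 16/3 = 28/3 ≈ 9.3333)
F(n) = 2*n (F(n) = n*2 = 2*n)
F(143) - c = 2*143 - 1*28/3 = 286 - 28/3 = 830/3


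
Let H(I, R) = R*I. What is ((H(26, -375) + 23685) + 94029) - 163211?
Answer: -55247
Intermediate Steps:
H(I, R) = I*R
((H(26, -375) + 23685) + 94029) - 163211 = ((26*(-375) + 23685) + 94029) - 163211 = ((-9750 + 23685) + 94029) - 163211 = (13935 + 94029) - 163211 = 107964 - 163211 = -55247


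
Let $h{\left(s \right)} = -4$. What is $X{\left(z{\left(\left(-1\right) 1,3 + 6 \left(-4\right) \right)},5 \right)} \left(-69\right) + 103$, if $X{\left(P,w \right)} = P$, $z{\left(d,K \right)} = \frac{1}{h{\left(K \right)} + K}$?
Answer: $\frac{2644}{25} \approx 105.76$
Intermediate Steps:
$z{\left(d,K \right)} = \frac{1}{-4 + K}$
$X{\left(z{\left(\left(-1\right) 1,3 + 6 \left(-4\right) \right)},5 \right)} \left(-69\right) + 103 = \frac{1}{-4 + \left(3 + 6 \left(-4\right)\right)} \left(-69\right) + 103 = \frac{1}{-4 + \left(3 - 24\right)} \left(-69\right) + 103 = \frac{1}{-4 - 21} \left(-69\right) + 103 = \frac{1}{-25} \left(-69\right) + 103 = \left(- \frac{1}{25}\right) \left(-69\right) + 103 = \frac{69}{25} + 103 = \frac{2644}{25}$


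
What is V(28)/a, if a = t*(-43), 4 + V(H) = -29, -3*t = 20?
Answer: -99/860 ≈ -0.11512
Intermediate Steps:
t = -20/3 (t = -⅓*20 = -20/3 ≈ -6.6667)
V(H) = -33 (V(H) = -4 - 29 = -33)
a = 860/3 (a = -20/3*(-43) = 860/3 ≈ 286.67)
V(28)/a = -33/860/3 = -33*3/860 = -99/860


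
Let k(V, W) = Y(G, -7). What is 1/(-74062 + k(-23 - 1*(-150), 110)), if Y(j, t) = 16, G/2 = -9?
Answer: -1/74046 ≈ -1.3505e-5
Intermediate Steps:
G = -18 (G = 2*(-9) = -18)
k(V, W) = 16
1/(-74062 + k(-23 - 1*(-150), 110)) = 1/(-74062 + 16) = 1/(-74046) = -1/74046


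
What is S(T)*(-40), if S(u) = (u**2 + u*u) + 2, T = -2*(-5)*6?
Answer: -288080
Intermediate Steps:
T = 60 (T = 10*6 = 60)
S(u) = 2 + 2*u**2 (S(u) = (u**2 + u**2) + 2 = 2*u**2 + 2 = 2 + 2*u**2)
S(T)*(-40) = (2 + 2*60**2)*(-40) = (2 + 2*3600)*(-40) = (2 + 7200)*(-40) = 7202*(-40) = -288080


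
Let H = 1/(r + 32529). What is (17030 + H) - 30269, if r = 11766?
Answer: -586421504/44295 ≈ -13239.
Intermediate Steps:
H = 1/44295 (H = 1/(11766 + 32529) = 1/44295 ≈ 2.2576e-5)
(17030 + H) - 30269 = (17030 + 1/44295) - 30269 = 754343851/44295 - 30269 = -586421504/44295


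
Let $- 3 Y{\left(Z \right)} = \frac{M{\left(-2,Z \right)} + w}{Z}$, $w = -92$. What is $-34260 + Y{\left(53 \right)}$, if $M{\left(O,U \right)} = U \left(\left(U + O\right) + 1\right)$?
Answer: $- \frac{1816668}{53} \approx -34277.0$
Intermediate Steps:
$M{\left(O,U \right)} = U \left(1 + O + U\right)$ ($M{\left(O,U \right)} = U \left(\left(O + U\right) + 1\right) = U \left(1 + O + U\right)$)
$Y{\left(Z \right)} = - \frac{-92 + Z \left(-1 + Z\right)}{3 Z}$ ($Y{\left(Z \right)} = - \frac{\left(Z \left(1 - 2 + Z\right) - 92\right) \frac{1}{Z}}{3} = - \frac{\left(Z \left(-1 + Z\right) - 92\right) \frac{1}{Z}}{3} = - \frac{\left(-92 + Z \left(-1 + Z\right)\right) \frac{1}{Z}}{3} = - \frac{\frac{1}{Z} \left(-92 + Z \left(-1 + Z\right)\right)}{3} = - \frac{-92 + Z \left(-1 + Z\right)}{3 Z}$)
$-34260 + Y{\left(53 \right)} = -34260 + \frac{92 - 53 \left(-1 + 53\right)}{3 \cdot 53} = -34260 + \frac{1}{3} \cdot \frac{1}{53} \left(92 - 53 \cdot 52\right) = -34260 + \frac{1}{3} \cdot \frac{1}{53} \left(92 - 2756\right) = -34260 + \frac{1}{3} \cdot \frac{1}{53} \left(-2664\right) = -34260 - \frac{888}{53} = - \frac{1816668}{53}$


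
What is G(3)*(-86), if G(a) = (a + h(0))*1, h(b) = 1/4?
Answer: -559/2 ≈ -279.50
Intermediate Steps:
h(b) = 1/4
G(a) = 1/4 + a (G(a) = (a + 1/4)*1 = (1/4 + a)*1 = 1/4 + a)
G(3)*(-86) = (1/4 + 3)*(-86) = (13/4)*(-86) = -559/2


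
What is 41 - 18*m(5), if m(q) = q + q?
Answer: -139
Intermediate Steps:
m(q) = 2*q
41 - 18*m(5) = 41 - 36*5 = 41 - 18*10 = 41 - 180 = -139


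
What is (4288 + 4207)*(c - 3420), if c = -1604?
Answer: -42678880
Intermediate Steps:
(4288 + 4207)*(c - 3420) = (4288 + 4207)*(-1604 - 3420) = 8495*(-5024) = -42678880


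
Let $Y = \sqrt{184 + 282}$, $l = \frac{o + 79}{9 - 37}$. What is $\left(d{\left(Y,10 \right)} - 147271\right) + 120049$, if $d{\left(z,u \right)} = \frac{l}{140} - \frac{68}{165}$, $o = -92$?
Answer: $- \frac{3521490803}{129360} \approx -27222.0$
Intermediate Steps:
$l = \frac{13}{28}$ ($l = \frac{-92 + 79}{9 - 37} = - \frac{13}{-28} = \left(-13\right) \left(- \frac{1}{28}\right) = \frac{13}{28} \approx 0.46429$)
$Y = \sqrt{466} \approx 21.587$
$d{\left(z,u \right)} = - \frac{52883}{129360}$ ($d{\left(z,u \right)} = \frac{13}{28 \cdot 140} - \frac{68}{165} = \frac{13}{28} \cdot \frac{1}{140} - \frac{68}{165} = \frac{13}{3920} - \frac{68}{165} = - \frac{52883}{129360}$)
$\left(d{\left(Y,10 \right)} - 147271\right) + 120049 = \left(- \frac{52883}{129360} - 147271\right) + 120049 = - \frac{19051029443}{129360} + 120049 = - \frac{3521490803}{129360}$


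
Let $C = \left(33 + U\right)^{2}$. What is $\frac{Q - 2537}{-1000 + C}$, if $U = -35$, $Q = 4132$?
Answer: $- \frac{1595}{996} \approx -1.6014$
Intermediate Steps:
$C = 4$ ($C = \left(33 - 35\right)^{2} = \left(-2\right)^{2} = 4$)
$\frac{Q - 2537}{-1000 + C} = \frac{4132 - 2537}{-1000 + 4} = \frac{1595}{-996} = 1595 \left(- \frac{1}{996}\right) = - \frac{1595}{996}$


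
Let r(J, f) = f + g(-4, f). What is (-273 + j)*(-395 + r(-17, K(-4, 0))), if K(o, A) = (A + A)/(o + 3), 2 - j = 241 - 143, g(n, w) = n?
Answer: 147231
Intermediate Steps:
j = -96 (j = 2 - (241 - 143) = 2 - 1*98 = 2 - 98 = -96)
K(o, A) = 2*A/(3 + o) (K(o, A) = (2*A)/(3 + o) = 2*A/(3 + o))
r(J, f) = -4 + f (r(J, f) = f - 4 = -4 + f)
(-273 + j)*(-395 + r(-17, K(-4, 0))) = (-273 - 96)*(-395 + (-4 + 2*0/(3 - 4))) = -369*(-395 + (-4 + 2*0/(-1))) = -369*(-395 + (-4 + 2*0*(-1))) = -369*(-395 + (-4 + 0)) = -369*(-395 - 4) = -369*(-399) = 147231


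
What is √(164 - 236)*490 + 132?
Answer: 132 + 2940*I*√2 ≈ 132.0 + 4157.8*I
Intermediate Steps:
√(164 - 236)*490 + 132 = √(-72)*490 + 132 = (6*I*√2)*490 + 132 = 2940*I*√2 + 132 = 132 + 2940*I*√2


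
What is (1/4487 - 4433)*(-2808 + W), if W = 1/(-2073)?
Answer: 38594818635650/3100517 ≈ 1.2448e+7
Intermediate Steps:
W = -1/2073 ≈ -0.00048239
(1/4487 - 4433)*(-2808 + W) = (1/4487 - 4433)*(-2808 - 1/2073) = (1/4487 - 4433)*(-5820985/2073) = -19890870/4487*(-5820985/2073) = 38594818635650/3100517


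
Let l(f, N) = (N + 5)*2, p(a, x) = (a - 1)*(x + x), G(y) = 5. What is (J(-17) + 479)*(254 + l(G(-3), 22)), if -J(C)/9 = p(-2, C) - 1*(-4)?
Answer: -146300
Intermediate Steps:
p(a, x) = 2*x*(-1 + a) (p(a, x) = (-1 + a)*(2*x) = 2*x*(-1 + a))
l(f, N) = 10 + 2*N (l(f, N) = (5 + N)*2 = 10 + 2*N)
J(C) = -36 + 54*C (J(C) = -9*(2*C*(-1 - 2) - 1*(-4)) = -9*(2*C*(-3) + 4) = -9*(-6*C + 4) = -9*(4 - 6*C) = -36 + 54*C)
(J(-17) + 479)*(254 + l(G(-3), 22)) = ((-36 + 54*(-17)) + 479)*(254 + (10 + 2*22)) = ((-36 - 918) + 479)*(254 + (10 + 44)) = (-954 + 479)*(254 + 54) = -475*308 = -146300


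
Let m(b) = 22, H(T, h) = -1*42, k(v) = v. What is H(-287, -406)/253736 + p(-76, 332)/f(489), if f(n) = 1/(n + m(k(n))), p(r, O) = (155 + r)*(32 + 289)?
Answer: 234858929673/18124 ≈ 1.2958e+7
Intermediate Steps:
H(T, h) = -42
p(r, O) = 49755 + 321*r (p(r, O) = (155 + r)*321 = 49755 + 321*r)
f(n) = 1/(22 + n) (f(n) = 1/(n + 22) = 1/(22 + n))
H(-287, -406)/253736 + p(-76, 332)/f(489) = -42/253736 + (49755 + 321*(-76))/(1/(22 + 489)) = -42*1/253736 + (49755 - 24396)/(1/511) = -3/18124 + 25359/(1/511) = -3/18124 + 25359*511 = -3/18124 + 12958449 = 234858929673/18124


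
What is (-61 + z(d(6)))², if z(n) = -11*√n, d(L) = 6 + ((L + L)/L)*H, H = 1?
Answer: 4689 + 2684*√2 ≈ 8484.8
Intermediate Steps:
d(L) = 8 (d(L) = 6 + ((L + L)/L)*1 = 6 + ((2*L)/L)*1 = 6 + 2*1 = 6 + 2 = 8)
(-61 + z(d(6)))² = (-61 - 22*√2)²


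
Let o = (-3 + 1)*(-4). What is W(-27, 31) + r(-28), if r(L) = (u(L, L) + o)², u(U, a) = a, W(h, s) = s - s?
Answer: 400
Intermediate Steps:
W(h, s) = 0
o = 8 (o = -2*(-4) = 8)
r(L) = (8 + L)² (r(L) = (L + 8)² = (8 + L)²)
W(-27, 31) + r(-28) = 0 + (8 - 28)² = 0 + (-20)² = 0 + 400 = 400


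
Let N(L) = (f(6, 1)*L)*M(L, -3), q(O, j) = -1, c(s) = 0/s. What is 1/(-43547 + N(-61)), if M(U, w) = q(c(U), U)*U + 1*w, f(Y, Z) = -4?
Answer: -1/29395 ≈ -3.4019e-5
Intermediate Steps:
c(s) = 0
M(U, w) = w - U (M(U, w) = -U + 1*w = -U + w = w - U)
N(L) = -4*L*(-3 - L) (N(L) = (-4*L)*(-3 - L) = -4*L*(-3 - L))
1/(-43547 + N(-61)) = 1/(-43547 + 4*(-61)*(3 - 61)) = 1/(-43547 + 4*(-61)*(-58)) = 1/(-43547 + 14152) = 1/(-29395) = -1/29395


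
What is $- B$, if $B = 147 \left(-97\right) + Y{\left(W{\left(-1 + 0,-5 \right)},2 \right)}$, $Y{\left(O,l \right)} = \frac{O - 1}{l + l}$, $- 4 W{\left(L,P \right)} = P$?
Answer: $\frac{228143}{16} \approx 14259.0$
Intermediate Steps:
$W{\left(L,P \right)} = - \frac{P}{4}$
$Y{\left(O,l \right)} = \frac{-1 + O}{2 l}$
$B = - \frac{228143}{16}$ ($B = 147 \left(-97\right) + \frac{-1 - - \frac{5}{4}}{2 \cdot 2} = -14259 + \frac{1}{2} \cdot \frac{1}{2} \left(-1 + \frac{5}{4}\right) = -14259 + \frac{1}{2} \cdot \frac{1}{2} \cdot \frac{1}{4} = -14259 + \frac{1}{16} = - \frac{228143}{16} \approx -14259.0$)
$- B = \left(-1\right) \left(- \frac{228143}{16}\right) = \frac{228143}{16}$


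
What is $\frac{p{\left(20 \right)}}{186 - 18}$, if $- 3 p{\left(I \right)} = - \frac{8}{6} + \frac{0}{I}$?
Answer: $\frac{1}{378} \approx 0.0026455$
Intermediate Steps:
$p{\left(I \right)} = \frac{4}{9}$ ($p{\left(I \right)} = - \frac{- \frac{8}{6} + \frac{0}{I}}{3} = - \frac{\left(-8\right) \frac{1}{6} + 0}{3} = - \frac{- \frac{4}{3} + 0}{3} = \left(- \frac{1}{3}\right) \left(- \frac{4}{3}\right) = \frac{4}{9}$)
$\frac{p{\left(20 \right)}}{186 - 18} = \frac{1}{186 - 18} \cdot \frac{4}{9} = \frac{1}{168} \cdot \frac{4}{9} = \frac{1}{378}$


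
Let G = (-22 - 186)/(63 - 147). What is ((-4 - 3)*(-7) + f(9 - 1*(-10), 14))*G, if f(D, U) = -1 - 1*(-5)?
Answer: 2756/21 ≈ 131.24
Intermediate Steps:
f(D, U) = 4 (f(D, U) = -1 + 5 = 4)
G = 52/21 (G = -208/(-84) = -208*(-1/84) = 52/21 ≈ 2.4762)
((-4 - 3)*(-7) + f(9 - 1*(-10), 14))*G = ((-4 - 3)*(-7) + 4)*(52/21) = (-7*(-7) + 4)*(52/21) = (49 + 4)*(52/21) = 53*(52/21) = 2756/21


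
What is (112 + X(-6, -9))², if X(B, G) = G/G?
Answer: 12769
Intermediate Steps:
X(B, G) = 1
(112 + X(-6, -9))² = (112 + 1)² = 113² = 12769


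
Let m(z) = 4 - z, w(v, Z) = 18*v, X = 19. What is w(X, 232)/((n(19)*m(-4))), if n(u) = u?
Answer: 9/4 ≈ 2.2500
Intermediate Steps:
w(X, 232)/((n(19)*m(-4))) = (18*19)/((19*(4 - 1*(-4)))) = 342/((19*(4 + 4))) = 342/((19*8)) = 342/152 = 342*(1/152) = 9/4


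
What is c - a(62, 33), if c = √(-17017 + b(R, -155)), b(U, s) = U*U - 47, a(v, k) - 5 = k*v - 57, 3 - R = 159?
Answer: -1994 + 6*√202 ≈ -1908.7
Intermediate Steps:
R = -156 (R = 3 - 1*159 = 3 - 159 = -156)
a(v, k) = -52 + k*v (a(v, k) = 5 + (k*v - 57) = 5 + (-57 + k*v) = -52 + k*v)
b(U, s) = -47 + U² (b(U, s) = U² - 47 = -47 + U²)
c = 6*√202 (c = √(-17017 + (-47 + (-156)²)) = √(-17017 + (-47 + 24336)) = √(-17017 + 24289) = √7272 = 6*√202 ≈ 85.276)
c - a(62, 33) = 6*√202 - (-52 + 33*62) = 6*√202 - (-52 + 2046) = 6*√202 - 1*1994 = 6*√202 - 1994 = -1994 + 6*√202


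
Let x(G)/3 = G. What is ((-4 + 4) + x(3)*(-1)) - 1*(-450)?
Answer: 441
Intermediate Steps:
x(G) = 3*G
((-4 + 4) + x(3)*(-1)) - 1*(-450) = ((-4 + 4) + (3*3)*(-1)) - 1*(-450) = (0 + 9*(-1)) + 450 = (0 - 9) + 450 = -9 + 450 = 441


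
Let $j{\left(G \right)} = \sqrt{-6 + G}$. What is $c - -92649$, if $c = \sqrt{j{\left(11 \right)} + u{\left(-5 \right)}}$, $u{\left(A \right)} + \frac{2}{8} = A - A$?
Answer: $92649 + \frac{\sqrt{-1 + 4 \sqrt{5}}}{2} \approx 92650.0$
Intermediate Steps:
$u{\left(A \right)} = - \frac{1}{4}$ ($u{\left(A \right)} = - \frac{1}{4} + \left(A - A\right) = - \frac{1}{4} + 0 = - \frac{1}{4}$)
$c = \sqrt{- \frac{1}{4} + \sqrt{5}}$ ($c = \sqrt{\sqrt{-6 + 11} - \frac{1}{4}} = \sqrt{\sqrt{5} - \frac{1}{4}} = \sqrt{- \frac{1}{4} + \sqrt{5}} \approx 1.4093$)
$c - -92649 = \frac{\sqrt{-1 + 4 \sqrt{5}}}{2} - -92649 = \frac{\sqrt{-1 + 4 \sqrt{5}}}{2} + 92649 = 92649 + \frac{\sqrt{-1 + 4 \sqrt{5}}}{2}$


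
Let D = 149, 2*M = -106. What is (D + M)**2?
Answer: 9216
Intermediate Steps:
M = -53 (M = (1/2)*(-106) = -53)
(D + M)**2 = (149 - 53)**2 = 96**2 = 9216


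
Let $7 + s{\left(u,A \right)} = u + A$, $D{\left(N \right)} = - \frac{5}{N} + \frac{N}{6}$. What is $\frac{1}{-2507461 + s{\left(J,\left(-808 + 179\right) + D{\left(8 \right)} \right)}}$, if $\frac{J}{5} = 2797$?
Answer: $- \frac{24}{59858671} \approx -4.0094 \cdot 10^{-7}$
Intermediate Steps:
$J = 13985$ ($J = 5 \cdot 2797 = 13985$)
$D{\left(N \right)} = - \frac{5}{N} + \frac{N}{6}$ ($D{\left(N \right)} = - \frac{5}{N} + N \frac{1}{6} = - \frac{5}{N} + \frac{N}{6}$)
$s{\left(u,A \right)} = -7 + A + u$ ($s{\left(u,A \right)} = -7 + \left(u + A\right) = -7 + \left(A + u\right) = -7 + A + u$)
$\frac{1}{-2507461 + s{\left(J,\left(-808 + 179\right) + D{\left(8 \right)} \right)}} = \frac{1}{-2507461 + \left(-7 + \left(\left(-808 + 179\right) + \left(- \frac{5}{8} + \frac{1}{6} \cdot 8\right)\right) + 13985\right)} = \frac{1}{-2507461 + \left(-7 + \left(-629 + \left(\left(-5\right) \frac{1}{8} + \frac{4}{3}\right)\right) + 13985\right)} = \frac{1}{-2507461 + \left(-7 + \left(-629 + \left(- \frac{5}{8} + \frac{4}{3}\right)\right) + 13985\right)} = \frac{1}{-2507461 + \left(-7 + \left(-629 + \frac{17}{24}\right) + 13985\right)} = \frac{1}{-2507461 - - \frac{320393}{24}} = \frac{1}{-2507461 + \frac{320393}{24}} = \frac{1}{- \frac{59858671}{24}} = - \frac{24}{59858671}$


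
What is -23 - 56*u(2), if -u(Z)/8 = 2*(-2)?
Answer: -1815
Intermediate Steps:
u(Z) = 32 (u(Z) = -16*(-2) = -8*(-4) = 32)
-23 - 56*u(2) = -23 - 56*32 = -23 - 1792 = -1815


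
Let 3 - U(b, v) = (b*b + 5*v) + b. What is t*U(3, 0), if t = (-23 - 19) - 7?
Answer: 441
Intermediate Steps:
U(b, v) = 3 - b - b² - 5*v (U(b, v) = 3 - ((b*b + 5*v) + b) = 3 - ((b² + 5*v) + b) = 3 - (b + b² + 5*v) = 3 + (-b - b² - 5*v) = 3 - b - b² - 5*v)
t = -49 (t = -42 - 7 = -49)
t*U(3, 0) = -49*(3 - 1*3 - 1*3² - 5*0) = -49*(3 - 3 - 1*9 + 0) = -49*(3 - 3 - 9 + 0) = -49*(-9) = 441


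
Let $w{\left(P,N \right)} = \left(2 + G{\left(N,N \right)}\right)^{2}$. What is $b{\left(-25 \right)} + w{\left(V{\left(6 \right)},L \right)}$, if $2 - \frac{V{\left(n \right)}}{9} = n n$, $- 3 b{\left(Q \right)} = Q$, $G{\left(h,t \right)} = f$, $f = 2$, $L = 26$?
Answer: $\frac{73}{3} \approx 24.333$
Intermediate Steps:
$G{\left(h,t \right)} = 2$
$b{\left(Q \right)} = - \frac{Q}{3}$
$V{\left(n \right)} = 18 - 9 n^{2}$ ($V{\left(n \right)} = 18 - 9 n n = 18 - 9 n^{2}$)
$w{\left(P,N \right)} = 16$ ($w{\left(P,N \right)} = \left(2 + 2\right)^{2} = 4^{2} = 16$)
$b{\left(-25 \right)} + w{\left(V{\left(6 \right)},L \right)} = \left(- \frac{1}{3}\right) \left(-25\right) + 16 = \frac{25}{3} + 16 = \frac{73}{3}$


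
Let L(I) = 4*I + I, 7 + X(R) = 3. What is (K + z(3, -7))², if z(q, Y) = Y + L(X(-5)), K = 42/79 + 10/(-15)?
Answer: 41357761/56169 ≈ 736.31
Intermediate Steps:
X(R) = -4 (X(R) = -7 + 3 = -4)
K = -32/237 (K = 42*(1/79) + 10*(-1/15) = 42/79 - ⅔ = -32/237 ≈ -0.13502)
L(I) = 5*I
z(q, Y) = -20 + Y (z(q, Y) = Y + 5*(-4) = Y - 20 = -20 + Y)
(K + z(3, -7))² = (-32/237 + (-20 - 7))² = (-32/237 - 27)² = (-6431/237)² = 41357761/56169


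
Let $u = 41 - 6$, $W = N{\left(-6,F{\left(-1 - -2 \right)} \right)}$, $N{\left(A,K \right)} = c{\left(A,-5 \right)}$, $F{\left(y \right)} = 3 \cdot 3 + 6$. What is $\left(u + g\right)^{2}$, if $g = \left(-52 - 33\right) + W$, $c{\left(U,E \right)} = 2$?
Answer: $2304$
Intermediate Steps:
$F{\left(y \right)} = 15$ ($F{\left(y \right)} = 9 + 6 = 15$)
$N{\left(A,K \right)} = 2$
$W = 2$
$g = -83$ ($g = \left(-52 - 33\right) + 2 = -85 + 2 = -83$)
$u = 35$ ($u = 41 - 6 = 35$)
$\left(u + g\right)^{2} = \left(35 - 83\right)^{2} = \left(-48\right)^{2} = 2304$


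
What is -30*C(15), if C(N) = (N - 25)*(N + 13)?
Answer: 8400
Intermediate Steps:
C(N) = (-25 + N)*(13 + N)
-30*C(15) = -30*(-325 + 15² - 12*15) = -30*(-325 + 225 - 180) = -30*(-280) = 8400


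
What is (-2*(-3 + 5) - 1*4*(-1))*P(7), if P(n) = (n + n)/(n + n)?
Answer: 0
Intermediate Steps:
P(n) = 1 (P(n) = (2*n)/((2*n)) = (2*n)*(1/(2*n)) = 1)
(-2*(-3 + 5) - 1*4*(-1))*P(7) = (-2*(-3 + 5) - 1*4*(-1))*1 = (-2*2 - 4*(-1))*1 = (-4 + 4)*1 = 0*1 = 0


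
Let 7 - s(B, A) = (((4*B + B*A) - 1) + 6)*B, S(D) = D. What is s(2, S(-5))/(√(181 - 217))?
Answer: -I/6 ≈ -0.16667*I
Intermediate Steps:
s(B, A) = 7 - B*(5 + 4*B + A*B) (s(B, A) = 7 - (((4*B + B*A) - 1) + 6)*B = 7 - (((4*B + A*B) - 1) + 6)*B = 7 - ((-1 + 4*B + A*B) + 6)*B = 7 - (5 + 4*B + A*B)*B = 7 - B*(5 + 4*B + A*B))
s(2, S(-5))/(√(181 - 217)) = (7 - 5*2 - 4*2² - 1*(-5)*2²)/(√(181 - 217)) = (7 - 10 - 4*4 - 1*(-5)*4)/(√(-36)) = (7 - 10 - 16 + 20)/((6*I)) = -I/6*1 = -I/6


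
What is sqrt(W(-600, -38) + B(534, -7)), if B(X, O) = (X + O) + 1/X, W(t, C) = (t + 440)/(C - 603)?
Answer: sqrt(61775516153586)/342294 ≈ 22.962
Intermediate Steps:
W(t, C) = (440 + t)/(-603 + C)
B(X, O) = O + X + 1/X (B(X, O) = (O + X) + 1/X = O + X + 1/X)
sqrt(W(-600, -38) + B(534, -7)) = sqrt((440 - 600)/(-603 - 38) + (-7 + 534 + 1/534)) = sqrt(-160/(-641) + (-7 + 534 + 1/534)) = sqrt(-1/641*(-160) + 281419/534) = sqrt(160/641 + 281419/534) = sqrt(180475019/342294) = sqrt(61775516153586)/342294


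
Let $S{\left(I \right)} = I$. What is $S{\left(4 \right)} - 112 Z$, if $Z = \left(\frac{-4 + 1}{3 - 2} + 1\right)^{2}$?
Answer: $-444$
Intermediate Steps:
$Z = 4$ ($Z = \left(- \frac{3}{1} + 1\right)^{2} = \left(\left(-3\right) 1 + 1\right)^{2} = \left(-3 + 1\right)^{2} = \left(-2\right)^{2} = 4$)
$S{\left(4 \right)} - 112 Z = 4 - 448 = -444$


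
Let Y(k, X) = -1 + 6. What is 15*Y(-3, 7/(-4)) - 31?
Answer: 44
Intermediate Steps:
Y(k, X) = 5
15*Y(-3, 7/(-4)) - 31 = 15*5 - 31 = 75 - 31 = 44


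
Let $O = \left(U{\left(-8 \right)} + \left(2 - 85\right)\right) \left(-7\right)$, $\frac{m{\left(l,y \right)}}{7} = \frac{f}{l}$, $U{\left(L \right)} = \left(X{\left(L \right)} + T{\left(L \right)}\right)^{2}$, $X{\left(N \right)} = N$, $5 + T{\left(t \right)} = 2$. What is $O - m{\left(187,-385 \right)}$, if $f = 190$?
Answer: $- \frac{51072}{187} \approx -273.11$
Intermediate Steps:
$T{\left(t \right)} = -3$ ($T{\left(t \right)} = -5 + 2 = -3$)
$U{\left(L \right)} = \left(-3 + L\right)^{2}$ ($U{\left(L \right)} = \left(L - 3\right)^{2} = \left(-3 + L\right)^{2}$)
$m{\left(l,y \right)} = \frac{1330}{l}$ ($m{\left(l,y \right)} = 7 \frac{190}{l} = \frac{1330}{l}$)
$O = -266$ ($O = \left(\left(-3 - 8\right)^{2} + \left(2 - 85\right)\right) \left(-7\right) = \left(\left(-11\right)^{2} + \left(2 - 85\right)\right) \left(-7\right) = \left(121 - 83\right) \left(-7\right) = 38 \left(-7\right) = -266$)
$O - m{\left(187,-385 \right)} = -266 - \frac{1330}{187} = - \frac{51072}{187}$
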